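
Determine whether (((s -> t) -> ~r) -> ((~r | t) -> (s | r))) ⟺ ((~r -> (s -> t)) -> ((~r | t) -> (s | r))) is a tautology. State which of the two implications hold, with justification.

(⇒) Assume the antecedent. If r is true, the consequent reduces to true regardless of the other variables. If r is false, the antecedent forces (r = F, s = T, t = F) or (r = F, s = T, t = T), and the consequent holds there. Either way the consequent holds.

(⇐) Assume the antecedent. If r is true, the consequent reduces to true regardless of the other variables. If r is false, the antecedent forces (r = F, s = T, t = F) or (r = F, s = T, t = T), and the consequent holds there. Either way the consequent holds.

Both directions hold.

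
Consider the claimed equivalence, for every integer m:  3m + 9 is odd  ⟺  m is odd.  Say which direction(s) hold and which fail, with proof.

Neither direction holds.

(⇒) This fails: m = 0 gives 3m + 9 = 9, which is odd, but 0 is even, not odd.

(⇐) This also fails: m = 7 is odd, but 3m + 9 = 30 is even, not odd.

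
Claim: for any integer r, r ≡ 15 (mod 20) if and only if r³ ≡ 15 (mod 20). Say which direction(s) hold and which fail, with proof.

Both directions hold.

Forward direction. Suppose r ≡ 15 (mod 20). Write r = 20j + 15. Then (20j + 15)³ = 8000j³ + 18000j² + 13500j + 3375 = 20(400j³ + 900j² + 675j + 168) + 15, so r³ ≡ 15 (mod 20).

Converse. Suppose r³ ≡ 15 (mod 20). The only residue r in {0, …, 19} with r³ ≡ 15 (mod 20) is r = 15, so r ≡ 15 (mod 20).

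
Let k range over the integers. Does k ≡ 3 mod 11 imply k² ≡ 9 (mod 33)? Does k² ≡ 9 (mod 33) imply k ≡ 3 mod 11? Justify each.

(⇒) fails and (⇐) fails.

[⇒] This fails: take k = 14. Then 14 ≡ 3 (mod 11), but 14² = 196 ≡ 31 (mod 33), not 9.

[⇐] This fails: take k = 30. Then 30² = 900 ≡ 9 (mod 33), yet 30 ≡ 8 (mod 11), not 3.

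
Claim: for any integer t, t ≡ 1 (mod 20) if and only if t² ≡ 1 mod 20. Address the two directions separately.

Only the forward implication holds.

(→) Suppose t ≡ 1 (mod 20). Write t = 20j + 1. Then (20j + 1)² = 400j² + 40j + 1 = 20(20j² + 2j) + 1, so t² ≡ 1 (mod 20).

(←) This fails: take t = 9. Then 9² = 81 ≡ 1 (mod 20), yet 9 ≡ 9 (mod 20), not 1.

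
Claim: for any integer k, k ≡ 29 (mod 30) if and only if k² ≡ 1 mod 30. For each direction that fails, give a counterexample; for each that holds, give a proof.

The forward direction holds; the converse fails.

[⇒] Suppose k ≡ 29 (mod 30). Write k = 30j + 29. Then (30j + 29)² = 900j² + 1740j + 841 = 30(30j² + 58j + 28) + 1, so k² ≡ 1 (mod 30).

[⇐] This fails: take k = 1. Then 1² = 1 ≡ 1 (mod 30), yet 1 ≡ 1 (mod 30), not 29.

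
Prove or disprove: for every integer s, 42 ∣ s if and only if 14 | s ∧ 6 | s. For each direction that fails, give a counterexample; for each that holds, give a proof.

(←) Suppose 14 ∣ s and 6 ∣ s. Any common multiple of 14 and 6 is a multiple of their lcm; here lcm(14, 6) = 14·6/gcd(14, 6) = 84/2 = 42, so 42 ∣ s.

(→) If 42 ∣ s, write s = 42q. Since 42 = 3·14, s = 14·(3q), so 14 ∣ s; and since 42 = 7·6, s = 6·(7q), so 6 ∣ s.

Equivalent; both directions hold.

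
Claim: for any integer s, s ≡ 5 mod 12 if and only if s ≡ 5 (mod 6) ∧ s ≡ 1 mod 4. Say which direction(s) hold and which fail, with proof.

Equivalent; both directions hold.

(⟸) If s ≡ 5 (mod 6) and s ≡ 1 (mod 4), then by the Chinese remainder theorem s ≡ 5 (mod 12). This is exactly s ≡ 5 (mod 12).

(⟹) Suppose s ≡ 5 (mod 12); write s = 12j + 5. Since 6 ∣ 12, reducing mod 6 gives s ≡ 5 (mod 6); since 4 ∣ 12, reducing mod 4 gives s ≡ 5 ≡ 1 (mod 4).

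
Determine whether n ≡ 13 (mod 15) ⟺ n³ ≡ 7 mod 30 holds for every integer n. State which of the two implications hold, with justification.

(⇒) fails; (⇐) holds.

Converse. The residues r modulo 30 with r³ ≡ 7 (mod 30) are exactly {13}, and each is ≡ 13 (mod 15).

Forward direction. This fails: take n = 28. Then 28 ≡ 13 (mod 15), but 28³ = 21952 ≡ 22 (mod 30), not 7.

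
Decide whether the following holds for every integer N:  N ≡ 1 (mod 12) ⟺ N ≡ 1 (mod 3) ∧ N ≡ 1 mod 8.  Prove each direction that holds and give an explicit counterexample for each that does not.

(⇒) This fails: N = 13 gives 13 ≡ 1 (mod 12) but 13 ≡ 5 (mod 8), so the conjunction on the right does not hold.

(⇐) Conversely, if N ≡ 1 (mod 3) and N ≡ 1 (mod 8), then by the Chinese remainder theorem N ≡ 1 (mod 24). Since 1 ≡ 1 (mod 12) and 12 ∣ 24, we get N ≡ 1 (mod 12).

Only the converse holds.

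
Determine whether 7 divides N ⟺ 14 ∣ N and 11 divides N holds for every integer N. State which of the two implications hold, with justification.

(→) This fails: take N = 7. Certainly 7 ∣ 7, but 14 ∤ 7.

(←) Suppose 14 ∣ N and 11 ∣ N. Any common multiple of 14 and 11 is a multiple of their lcm; here gcd(14, 11) = 1, so lcm(14, 11) = 14·11 = 154, so 154 ∣ N. Since 7 ∣ 154, it follows that 7 ∣ N.

Only the converse holds.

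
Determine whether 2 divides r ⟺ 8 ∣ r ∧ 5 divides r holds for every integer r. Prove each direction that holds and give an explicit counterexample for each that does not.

Only the converse holds.

(⟹) This fails: take r = 2. Certainly 2 ∣ 2, but 8 ∤ 2.

(⟸) Suppose 8 ∣ r and 5 ∣ r. Any common multiple of 8 and 5 is a multiple of their lcm; here gcd(8, 5) = 1, so lcm(8, 5) = 8·5 = 40, so 40 ∣ r. Since 2 ∣ 40, it follows that 2 ∣ r.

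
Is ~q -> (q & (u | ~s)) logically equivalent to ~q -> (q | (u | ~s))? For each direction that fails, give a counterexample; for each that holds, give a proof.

(⇒) holds; (⇐) fails.

(→) Assume the antecedent. If u is true, ~q -> (q | (u | ~s)) reduces to true regardless of the other variables. If u is false, the antecedent forces (u = F, q = T, s = F) or (u = F, q = T, s = T), and ~q -> (q | (u | ~s)) holds there. Either way ~q -> (q | (u | ~s)) holds.

(←) This fails. Under u = F, q = F, s = F, the left side is false but the right side is true.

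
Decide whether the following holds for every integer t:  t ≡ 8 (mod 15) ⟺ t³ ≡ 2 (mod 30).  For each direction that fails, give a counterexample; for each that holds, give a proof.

Forward direction. This fails: take t = 23. Then 23 ≡ 8 (mod 15), but 23³ = 12167 ≡ 17 (mod 30), not 2.

Converse. The residues r modulo 30 with r³ ≡ 2 (mod 30) are exactly {8}, and each is ≡ 8 (mod 15).

(⇒) fails; (⇐) holds.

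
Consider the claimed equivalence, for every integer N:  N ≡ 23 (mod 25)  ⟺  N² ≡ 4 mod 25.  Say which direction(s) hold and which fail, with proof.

Not equivalent: only (⇒) holds.

(⟹) Suppose N ≡ 23 (mod 25). Write N = 25j + 23. Then (25j + 23)² = 625j² + 1150j + 529 = 25(25j² + 46j + 21) + 4, so N² ≡ 4 (mod 25).

(⟸) This fails: take N = 2. Then 2² = 4 ≡ 4 (mod 25), yet 2 ≡ 2 (mod 25), not 23.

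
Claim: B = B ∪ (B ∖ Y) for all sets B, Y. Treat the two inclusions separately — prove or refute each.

(⊆) Let x ∈ B. Then either x ∈ B and x ∉ Y; or x ∈ B ∩ Y. In each case x ∈ B ∪ (B ∖ Y), so B ⊆ B ∪ (B ∖ Y).

(⊇) Let x ∈ B ∪ (B ∖ Y). Then either x ∈ B and x ∉ Y; or x ∈ B ∩ Y. In each case x ∈ B, so B ∪ (B ∖ Y) ⊆ B.

The two sets are equal.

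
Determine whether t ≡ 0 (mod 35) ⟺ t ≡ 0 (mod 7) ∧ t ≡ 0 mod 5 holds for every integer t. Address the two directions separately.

Both directions hold; the statement is true.

Converse. If t ≡ 0 (mod 7) and t ≡ 0 (mod 5), then by the Chinese remainder theorem t ≡ 0 (mod 35). This is exactly t ≡ 0 (mod 35).

Forward direction. Suppose t ≡ 0 (mod 35); write t = 35j + 0. Since 7 ∣ 35, reducing mod 7 gives t ≡ 0 (mod 7); since 5 ∣ 35, reducing mod 5 gives t ≡ 0 (mod 5).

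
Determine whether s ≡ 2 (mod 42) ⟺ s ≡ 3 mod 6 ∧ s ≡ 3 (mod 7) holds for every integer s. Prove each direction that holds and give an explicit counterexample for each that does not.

Neither direction holds.

[⇒] This fails: s = 2 gives 2 ≡ 2 (mod 42) but 2 ≡ 2 (mod 6), so the conjunction on the right does not hold.

[⇐] This fails: s = 3 satisfies both congruences on the right (3 ≡ 3 mod 6 and 3 ≡ 3 mod 7) yet 3 ≡ 3 (mod 42), not 2.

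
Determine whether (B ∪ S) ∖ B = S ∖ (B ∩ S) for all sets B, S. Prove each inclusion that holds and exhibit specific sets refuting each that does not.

(⟹) Let x ∈ (B ∪ S) ∖ B. Then x ∈ S and x ∉ B, from which x ∈ S ∖ (B ∩ S).

(⟸) Let x ∈ S ∖ (B ∩ S). Then x ∈ S and x ∉ B, from which x ∈ (B ∪ S) ∖ B.

Both inclusions hold.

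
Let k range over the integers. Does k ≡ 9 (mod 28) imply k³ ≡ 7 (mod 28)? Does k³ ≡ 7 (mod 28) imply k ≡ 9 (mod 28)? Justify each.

Both directions fail.

(⇒) This fails: take k = 9. Then 9 ≡ 9 (mod 28), but 9³ = 729 ≡ 1 (mod 28), not 7.

(⇐) This fails: take k = 7. Then 7³ = 343 ≡ 7 (mod 28), yet 7 ≡ 7 (mod 28), not 9.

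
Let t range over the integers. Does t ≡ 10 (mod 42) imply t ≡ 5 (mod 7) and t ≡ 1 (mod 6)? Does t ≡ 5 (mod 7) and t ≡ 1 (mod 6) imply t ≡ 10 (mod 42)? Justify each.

(⇒) This fails: t = 10 gives 10 ≡ 10 (mod 42) but 10 ≡ 3 (mod 7), so the conjunction on the right does not hold.

(⇐) This fails: t = 19 satisfies both congruences on the right (19 ≡ 5 mod 7 and 19 ≡ 1 mod 6) yet 19 ≡ 19 (mod 42), not 10.

(⇒) fails and (⇐) fails.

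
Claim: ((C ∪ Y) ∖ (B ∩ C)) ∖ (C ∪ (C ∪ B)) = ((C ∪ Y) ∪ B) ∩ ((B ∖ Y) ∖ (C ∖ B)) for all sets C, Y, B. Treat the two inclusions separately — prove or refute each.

(⊆) This inclusion fails. Take C = ∅, Y = {1}, B = ∅; then 1 ∈ ((C ∪ Y) ∖ (B ∩ C)) ∖ (C ∪ (C ∪ B)) but 1 ∉ ((C ∪ Y) ∪ B) ∩ ((B ∖ Y) ∖ (C ∖ B)).

(⊇) This inclusion fails. Take C = ∅, Y = ∅, B = {1}; then 1 ∈ ((C ∪ Y) ∪ B) ∩ ((B ∖ Y) ∖ (C ∖ B)) but 1 ∉ ((C ∪ Y) ∖ (B ∩ C)) ∖ (C ∪ (C ∪ B)).

Neither inclusion holds.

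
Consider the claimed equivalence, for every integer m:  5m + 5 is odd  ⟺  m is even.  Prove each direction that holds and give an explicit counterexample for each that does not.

(⇒) Suppose 5m + 5 is odd. Since 5 is odd, 5m and m have the same parity, so 5m + 5 ≡ m + 5 (mod 2). As 5 is odd, 5m + 5 is odd exactly when m is even. Thus m is even.

(⇐) Conversely, suppose m is even; write m = 2j. Then 5m + 5 = 5·(2j) + 5 = 2·5j + 5, which is odd.

Equivalent; both directions hold.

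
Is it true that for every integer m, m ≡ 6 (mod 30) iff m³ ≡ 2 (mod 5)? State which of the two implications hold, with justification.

Neither implication holds.

(⟹) This fails: take m = 6. Then 6 ≡ 6 (mod 30), but 6³ = 216 ≡ 1 (mod 5), not 2.

(⟸) This fails: take m = 3. Then 3³ = 27 ≡ 2 (mod 5), yet 3 ≡ 3 (mod 30), not 6.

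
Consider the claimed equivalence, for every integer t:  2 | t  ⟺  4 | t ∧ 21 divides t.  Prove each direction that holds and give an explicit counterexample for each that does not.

[⇒] This fails: take t = 2. Certainly 2 ∣ 2, but 4 ∤ 2.

[⇐] Suppose 4 ∣ t and 21 ∣ t. Any common multiple of 4 and 21 is a multiple of their lcm; here gcd(4, 21) = 1, so lcm(4, 21) = 4·21 = 84, so 84 ∣ t. Since 2 ∣ 84, it follows that 2 ∣ t.

Not equivalent: only (⇐) holds.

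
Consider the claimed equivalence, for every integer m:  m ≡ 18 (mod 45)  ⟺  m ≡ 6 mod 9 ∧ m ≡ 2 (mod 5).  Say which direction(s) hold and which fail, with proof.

Neither direction holds.

(→) This fails: m = 18 gives 18 ≡ 18 (mod 45) but 18 ≡ 0 (mod 9), so the conjunction on the right does not hold.

(←) This fails: m = 42 satisfies both congruences on the right (42 ≡ 6 mod 9 and 42 ≡ 2 mod 5) yet 42 ≡ 42 (mod 45), not 18.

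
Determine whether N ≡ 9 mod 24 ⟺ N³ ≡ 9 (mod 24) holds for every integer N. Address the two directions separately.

(→) Suppose N ≡ 9 mod 24. Write N = 24j + 9. Then (24j + 9)³ = 13824j³ + 15552j² + 5832j + 729 = 24(576j³ + 648j² + 243j + 30) + 9, so N³ ≡ 9 (mod 24).

(←) Conversely, suppose N³ ≡ 9 (mod 24). The only residue r in {0, …, 23} with r³ ≡ 9 (mod 24) is r = 9, so N ≡ 9 (mod 24).

Both implications hold.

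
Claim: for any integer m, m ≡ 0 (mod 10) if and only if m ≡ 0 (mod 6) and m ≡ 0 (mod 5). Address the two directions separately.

Only the converse holds.

(→) This fails: m = 10 gives 10 ≡ 0 (mod 10) but 10 ≡ 4 (mod 6), so the conjunction on the right does not hold.

(←) Conversely, if m ≡ 0 (mod 6) and m ≡ 0 (mod 5), then by the Chinese remainder theorem m ≡ 0 (mod 30). Since 0 ≡ 0 (mod 10) and 10 ∣ 30, we get m ≡ 0 (mod 10).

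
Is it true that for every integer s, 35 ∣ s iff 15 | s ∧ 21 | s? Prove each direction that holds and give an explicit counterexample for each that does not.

[⇒] This fails: take s = 35. Certainly 35 ∣ 35, but 15 ∤ 35.

[⇐] Suppose 15 ∣ s and 21 ∣ s. Any common multiple of 15 and 21 is a multiple of their lcm; here lcm(15, 21) = 15·21/gcd(15, 21) = 315/3 = 105, so 105 ∣ s. Since 35 ∣ 105, it follows that 35 ∣ s.

Only the reverse direction holds.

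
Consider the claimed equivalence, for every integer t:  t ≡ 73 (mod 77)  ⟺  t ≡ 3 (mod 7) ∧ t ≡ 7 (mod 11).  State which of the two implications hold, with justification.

(⟸) If t ≡ 3 (mod 7) and t ≡ 7 (mod 11), then by the Chinese remainder theorem t ≡ 73 (mod 77). This is exactly t ≡ 73 (mod 77).

(⟹) Suppose t ≡ 73 (mod 77); write t = 77j + 73. Since 7 ∣ 77, reducing mod 7 gives t ≡ 73 ≡ 3 (mod 7); since 11 ∣ 77, reducing mod 11 gives t ≡ 73 ≡ 7 (mod 11).

Equivalent; both directions hold.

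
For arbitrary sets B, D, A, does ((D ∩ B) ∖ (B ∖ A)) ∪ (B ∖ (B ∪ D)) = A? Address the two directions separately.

Reverse inclusion. This inclusion fails. Take B = ∅, D = ∅, A = {1}; then 1 ∈ A but 1 ∉ ((D ∩ B) ∖ (B ∖ A)) ∪ (B ∖ (B ∪ D)).

Forward inclusion. Let x ∈ ((D ∩ B) ∖ (B ∖ A)) ∪ (B ∖ (B ∪ D)). Then x ∈ B ∩ D ∩ A, from which x ∈ A.

(⊆) holds; (⊇) fails.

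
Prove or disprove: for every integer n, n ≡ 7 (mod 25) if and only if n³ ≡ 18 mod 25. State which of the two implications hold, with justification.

[⇒] Suppose n ≡ 7 (mod 25). Write n = 25j + 7. Then (25j + 7)³ = 15625j³ + 13125j² + 3675j + 343 = 25(625j³ + 525j² + 147j + 13) + 18, so n³ ≡ 18 (mod 25).

[⇐] Conversely, suppose n³ ≡ 18 (mod 25). The only residue r in {0, …, 24} with r³ ≡ 18 (mod 25) is r = 7, so n ≡ 7 (mod 25).

Both directions hold; the statement is true.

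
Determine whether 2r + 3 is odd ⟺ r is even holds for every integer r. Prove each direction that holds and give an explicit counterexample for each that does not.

Not equivalent: only (⇐) holds.

(⟹) This fails: take r = 3. Then 2r + 3 = 9, which is odd, yet r = 3 is odd, not even.

(⟸) Suppose r is even. Since 2 is even, 2r is even for every r, so 2r + 3 has the same parity as 3, which is odd. Hence 2r + 3 is odd.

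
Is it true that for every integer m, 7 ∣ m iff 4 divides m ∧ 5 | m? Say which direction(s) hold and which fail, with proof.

Neither direction holds.

Forward direction. This fails: take m = 7. Certainly 7 ∣ 7, but 4 ∤ 7.

Converse. This fails: take m = 20. Both 4 ∣ 20 and 5 ∣ 20, yet 20 is not a multiple of 7 (since 20 = 2·7 + 6), so 7 ∤ 20.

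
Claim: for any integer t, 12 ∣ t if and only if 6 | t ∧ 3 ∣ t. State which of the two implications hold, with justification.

(←) This fails: take t = 6. Both 6 ∣ 6 and 3 ∣ 6, yet 6 is not a multiple of 12 (since 6 = 0·12 + 6), so 12 ∤ 6.

(→) If 12 ∣ t, write t = 12q. Since 12 = 2·6, t = 6·(2q), so 6 ∣ t; and since 12 = 4·3, t = 3·(4q), so 3 ∣ t.

(⇒) holds; (⇐) fails.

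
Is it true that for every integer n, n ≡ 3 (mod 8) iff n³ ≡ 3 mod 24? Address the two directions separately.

Not equivalent: only (⇐) holds.

(⇒) This fails: take n = 11. Then 11 ≡ 3 (mod 8), but 11³ = 1331 ≡ 11 (mod 24), not 3.

(⇐) Conversely, the residues r modulo 24 with r³ ≡ 3 (mod 24) are exactly {3}, and each is ≡ 3 (mod 8).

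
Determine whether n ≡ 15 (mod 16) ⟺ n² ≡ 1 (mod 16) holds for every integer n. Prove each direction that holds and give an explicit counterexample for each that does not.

Only the forward direction holds.

(⇒) Suppose n ≡ 15 (mod 16). Write n = 16j + 15. Then (16j + 15)² = 256j² + 480j + 225 = 16(16j² + 30j + 14) + 1, so n² ≡ 1 (mod 16).

(⇐) This fails: take n = 1. Then 1² = 1 ≡ 1 (mod 16), yet 1 ≡ 1 (mod 16), not 15.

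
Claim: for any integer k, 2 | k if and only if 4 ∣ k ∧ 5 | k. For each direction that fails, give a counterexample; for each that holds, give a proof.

Only the converse holds.

(⟸) Suppose 4 ∣ k and 5 ∣ k. Any common multiple of 4 and 5 is a multiple of their lcm; here gcd(4, 5) = 1, so lcm(4, 5) = 4·5 = 20, so 20 ∣ k. Since 2 ∣ 20, it follows that 2 ∣ k.

(⟹) This fails: take k = 2. Certainly 2 ∣ 2, but 4 ∤ 2.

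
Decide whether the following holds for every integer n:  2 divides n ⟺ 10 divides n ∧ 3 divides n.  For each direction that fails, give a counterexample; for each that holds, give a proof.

Only the converse holds.

Forward direction. This fails: take n = 2. Certainly 2 ∣ 2, but 10 ∤ 2.

Converse. Suppose 10 ∣ n and 3 ∣ n. Any common multiple of 10 and 3 is a multiple of their lcm; here gcd(10, 3) = 1, so lcm(10, 3) = 10·3 = 30, so 30 ∣ n. Since 2 ∣ 30, it follows that 2 ∣ n.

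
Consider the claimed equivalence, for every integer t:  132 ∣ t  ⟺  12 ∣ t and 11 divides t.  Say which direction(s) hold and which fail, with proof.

(⇐) Suppose 12 ∣ t and 11 ∣ t. Any common multiple of 12 and 11 is a multiple of their lcm; here gcd(12, 11) = 1, so lcm(12, 11) = 12·11 = 132, so 132 ∣ t.

(⇒) If 132 ∣ t, write t = 132q. Since 132 = 11·12, t = 12·(11q), so 12 ∣ t; and since 132 = 12·11, t = 11·(12q), so 11 ∣ t.

Equivalent; both directions hold.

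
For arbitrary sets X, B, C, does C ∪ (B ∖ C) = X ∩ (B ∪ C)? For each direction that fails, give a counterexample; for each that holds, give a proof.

The sets are not equal: only the reverse inclusion holds.

Forward inclusion. This inclusion fails. Take X = ∅, B = {1}, C = ∅; then 1 ∈ C ∪ (B ∖ C) but 1 ∉ X ∩ (B ∪ C).

Reverse inclusion. Let x ∈ X ∩ (B ∪ C). Then either x ∈ X ∩ B and x ∉ C; or x ∈ X ∩ C and x ∉ B; or x ∈ X ∩ B ∩ C. In each case x ∈ C ∪ (B ∖ C), so X ∩ (B ∪ C) ⊆ C ∪ (B ∖ C).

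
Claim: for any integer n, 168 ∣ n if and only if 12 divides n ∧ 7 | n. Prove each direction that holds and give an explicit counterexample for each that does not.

Only the forward direction holds.

Converse. This fails: take n = 84. Both 12 ∣ 84 and 7 ∣ 84, yet 84 is not a multiple of 168 (since 84 = 0·168 + 84), so 168 ∤ 84.

Forward direction. If 168 ∣ n, write n = 168q. Since 168 = 14·12, n = 12·(14q), so 12 ∣ n; and since 168 = 24·7, n = 7·(24q), so 7 ∣ n.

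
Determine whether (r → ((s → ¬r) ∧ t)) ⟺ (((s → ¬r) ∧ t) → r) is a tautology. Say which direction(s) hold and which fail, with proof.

(→) This fails. Under r = F, t = T, s = F, the left side is true but the right side is false.

(←) This fails. Under r = T, t = F, s = F, the left side is false but the right side is true.

(⇒) fails and (⇐) fails.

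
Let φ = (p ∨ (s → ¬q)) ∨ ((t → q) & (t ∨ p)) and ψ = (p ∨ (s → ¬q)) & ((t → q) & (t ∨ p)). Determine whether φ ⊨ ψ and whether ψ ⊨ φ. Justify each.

(⇒) This fails. Under p = F, s = F, t = F, q = F, the left side is true but the right side is false.

(⇐) Assume the antecedent. If p is true, the consequent reduces to true regardless of the other variables. If p is false, the antecedent forces (p = F, s = F, t = T, q = T), and the consequent holds there. Either way the consequent holds.

(⇒) fails; (⇐) holds.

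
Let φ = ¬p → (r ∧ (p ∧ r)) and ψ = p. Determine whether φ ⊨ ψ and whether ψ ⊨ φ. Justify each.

Equivalent; both directions hold.

(←) Assume the antecedent. If p is true, ¬p → (r ∧ (p ∧ r)) reduces to true regardless of the other variables. If p is false, the antecedent cannot hold. Either way ¬p → (r ∧ (p ∧ r)) holds.

(→) Assume the antecedent. If p is true, p reduces to true regardless of the other variables. If p is false, the antecedent cannot hold. Either way p holds.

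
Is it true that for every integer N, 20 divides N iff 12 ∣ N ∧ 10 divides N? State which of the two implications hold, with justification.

(⇒) fails; (⇐) holds.

(→) This fails: take N = 20. Certainly 20 ∣ 20, but 12 ∤ 20.

(←) Suppose 12 ∣ N and 10 ∣ N. Any common multiple of 12 and 10 is a multiple of their lcm; here lcm(12, 10) = 12·10/gcd(12, 10) = 120/2 = 60, so 60 ∣ N. Since 20 ∣ 60, it follows that 20 ∣ N.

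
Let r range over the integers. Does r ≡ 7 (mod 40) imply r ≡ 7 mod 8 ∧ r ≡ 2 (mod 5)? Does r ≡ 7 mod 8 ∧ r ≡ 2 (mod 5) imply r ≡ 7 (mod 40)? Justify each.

(⟸) If r ≡ 7 (mod 8) and r ≡ 2 (mod 5), then by the Chinese remainder theorem r ≡ 7 (mod 40). This is exactly r ≡ 7 (mod 40).

(⟹) Suppose r ≡ 7 (mod 40); write r = 40j + 7. Since 8 ∣ 40, reducing mod 8 gives r ≡ 7 (mod 8); since 5 ∣ 40, reducing mod 5 gives r ≡ 7 ≡ 2 (mod 5).

Both implications hold.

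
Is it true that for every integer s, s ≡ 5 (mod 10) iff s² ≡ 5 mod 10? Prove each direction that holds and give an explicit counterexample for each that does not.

Both directions hold.

(⟹) Suppose s ≡ 5 (mod 10). Write s = 10j + 5. Then (10j + 5)² = 100j² + 100j + 25 = 10(10j² + 10j + 2) + 5, so s² ≡ 5 (mod 10).

(⟸) Conversely, suppose s² ≡ 5 (mod 10). The only residue r in {0, …, 9} with r² ≡ 5 (mod 10) is r = 5, so s ≡ 5 (mod 10).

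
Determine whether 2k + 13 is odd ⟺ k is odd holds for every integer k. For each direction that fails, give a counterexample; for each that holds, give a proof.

Only the converse holds.

[⇒] This fails: take k = 2. Then 2k + 13 = 17, which is odd, yet k = 2 is even, not odd.

[⇐] Suppose k is odd. Since 2 is even, 2k is even for every k, so 2k + 13 has the same parity as 13, which is odd. Hence 2k + 13 is odd.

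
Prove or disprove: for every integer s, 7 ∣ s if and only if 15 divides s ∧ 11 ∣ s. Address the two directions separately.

(→) This fails: take s = 7. Certainly 7 ∣ 7, but 15 ∤ 7.

(←) This fails: take s = 165. Both 15 ∣ 165 and 11 ∣ 165, yet 165 is not a multiple of 7 (since 165 = 23·7 + 4), so 7 ∤ 165.

Both directions fail.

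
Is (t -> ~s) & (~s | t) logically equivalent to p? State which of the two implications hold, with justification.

(⟹) This fails. Under p = F, s = F, t = F, the left side is true but the right side is false.

(⟸) This fails. Under p = T, s = T, t = F, the left side is false but the right side is true.

(⇒) fails and (⇐) fails.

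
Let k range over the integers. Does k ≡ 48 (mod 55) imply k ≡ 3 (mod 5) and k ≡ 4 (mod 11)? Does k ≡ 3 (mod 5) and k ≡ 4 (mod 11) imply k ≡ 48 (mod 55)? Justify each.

(←) If k ≡ 3 (mod 5) and k ≡ 4 (mod 11), then by the Chinese remainder theorem k ≡ 48 (mod 55). This is exactly k ≡ 48 (mod 55).

(→) Suppose k ≡ 48 (mod 55); write k = 55j + 48. Since 5 ∣ 55, reducing mod 5 gives k ≡ 48 ≡ 3 (mod 5); since 11 ∣ 55, reducing mod 11 gives k ≡ 48 ≡ 4 (mod 11).

The biconditional holds.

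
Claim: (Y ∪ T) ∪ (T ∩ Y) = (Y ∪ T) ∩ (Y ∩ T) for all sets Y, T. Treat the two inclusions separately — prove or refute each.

(⟹) This inclusion fails. Take Y = {1}, T = ∅; then 1 ∈ (Y ∪ T) ∪ (T ∩ Y) but 1 ∉ (Y ∪ T) ∩ (Y ∩ T).

(⟸) Let x ∈ (Y ∪ T) ∩ (Y ∩ T). Then x ∈ Y ∩ T, from which x ∈ (Y ∪ T) ∪ (T ∩ Y).

The sets are not equal: only the reverse inclusion holds.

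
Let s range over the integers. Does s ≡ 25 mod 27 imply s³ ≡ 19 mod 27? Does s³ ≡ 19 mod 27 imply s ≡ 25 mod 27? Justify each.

(⇒) holds; (⇐) fails.

(→) Suppose s ≡ 25 mod 27. Write s = 27j + 25. Then (27j + 25)³ = 19683j³ + 54675j² + 50625j + 15625 = 27(729j³ + 2025j² + 1875j + 578) + 19, so s³ ≡ 19 (mod 27).

(←) This fails: take s = 7. Then 7³ = 343 ≡ 19 (mod 27), yet 7 ≡ 7 (mod 27), not 25.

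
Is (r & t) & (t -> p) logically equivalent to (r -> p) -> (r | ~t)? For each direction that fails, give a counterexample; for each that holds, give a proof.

The forward direction holds; the converse fails.

[⇒] Assume the antecedent. If p is true, the antecedent forces (p = T, r = T, t = T), and (r -> p) -> (r | ~t) holds there. If p is false, the antecedent cannot hold. Either way (r -> p) -> (r | ~t) holds.

[⇐] This fails. Under p = F, r = F, t = F, the left side is false but the right side is true.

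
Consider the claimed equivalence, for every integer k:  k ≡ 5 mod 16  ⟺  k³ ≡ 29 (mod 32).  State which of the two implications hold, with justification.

(⟹) This fails: take k = 21. Then 21 ≡ 5 (mod 16), but 21³ = 9261 ≡ 13 (mod 32), not 29.

(⟸) Conversely, the residues r modulo 32 with r³ ≡ 29 (mod 32) are exactly {5}, and each is ≡ 5 (mod 16).

Only the reverse direction holds.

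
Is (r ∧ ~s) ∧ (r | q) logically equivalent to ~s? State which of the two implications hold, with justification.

(→) Assume the antecedent. If r is true, the antecedent forces (r = T, s = F, q = F) or (r = T, s = F, q = T), and ~s holds there. If r is false, the antecedent cannot hold. Either way ~s holds.

(←) This fails. Under r = F, s = F, q = F, the left side is false but the right side is true.

Only the forward direction holds.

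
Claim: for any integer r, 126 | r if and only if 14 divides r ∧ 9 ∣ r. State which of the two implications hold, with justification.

(⇒) If 126 ∣ r, write r = 126q. Since 126 = 9·14, r = 14·(9q), so 14 ∣ r; and since 126 = 14·9, r = 9·(14q), so 9 ∣ r.

(⇐) Suppose 14 ∣ r and 9 ∣ r. Any common multiple of 14 and 9 is a multiple of their lcm; here gcd(14, 9) = 1, so lcm(14, 9) = 14·9 = 126, so 126 ∣ r.

Both directions hold.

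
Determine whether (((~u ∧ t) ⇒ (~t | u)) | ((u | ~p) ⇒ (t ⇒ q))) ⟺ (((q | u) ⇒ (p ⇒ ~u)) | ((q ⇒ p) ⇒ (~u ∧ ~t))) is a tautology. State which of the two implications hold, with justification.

(⟹) This fails. Under u = T, t = F, q = F, p = T, the left side is true but the right side is false.

(⟸) This fails. Under u = F, t = T, q = F, p = F, the left side is false but the right side is true.

(⇒) fails and (⇐) fails.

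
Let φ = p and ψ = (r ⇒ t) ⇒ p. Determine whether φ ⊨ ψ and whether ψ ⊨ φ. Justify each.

Only the forward direction holds.

Forward direction. Assume the antecedent. If r is true, the antecedent forces (r = T, p = T, t = F) or (r = T, p = T, t = T), and (r ⇒ t) ⇒ p holds there. If r is false, the antecedent forces (r = F, p = T, t = F) or (r = F, p = T, t = T), and (r ⇒ t) ⇒ p holds there. Either way (r ⇒ t) ⇒ p holds.

Converse. This fails. Under r = T, p = F, t = F, the left side is false but the right side is true.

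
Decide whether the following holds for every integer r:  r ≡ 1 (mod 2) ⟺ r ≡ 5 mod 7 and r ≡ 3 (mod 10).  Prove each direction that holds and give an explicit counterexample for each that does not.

(⇒) fails; (⇐) holds.

(⟹) This fails: r = 1 gives 1 ≡ 1 (mod 2) but 1 ≡ 1 (mod 7), so the conjunction on the right does not hold.

(⟸) Conversely, if r ≡ 5 (mod 7) and r ≡ 3 (mod 10), then by the Chinese remainder theorem r ≡ 33 (mod 70). Since 33 ≡ 1 (mod 2) and 2 ∣ 70, we get r ≡ 1 (mod 2).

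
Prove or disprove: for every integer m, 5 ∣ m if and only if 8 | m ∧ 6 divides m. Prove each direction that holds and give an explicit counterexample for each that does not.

(→) This fails: take m = 5. Certainly 5 ∣ 5, but 8 ∤ 5.

(←) This fails: take m = 24. Both 8 ∣ 24 and 6 ∣ 24, yet 24 is not a multiple of 5 (since 24 = 4·5 + 4), so 5 ∤ 24.

Neither direction holds.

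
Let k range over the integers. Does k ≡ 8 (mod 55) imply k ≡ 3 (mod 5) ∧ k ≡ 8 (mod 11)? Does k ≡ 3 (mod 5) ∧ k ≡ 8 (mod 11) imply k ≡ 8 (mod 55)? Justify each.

[⇐] If k ≡ 3 (mod 5) and k ≡ 8 (mod 11), then by the Chinese remainder theorem k ≡ 8 (mod 55). This is exactly k ≡ 8 (mod 55).

[⇒] Suppose k ≡ 8 (mod 55); write k = 55j + 8. Since 5 ∣ 55, reducing mod 5 gives k ≡ 8 ≡ 3 (mod 5); since 11 ∣ 55, reducing mod 11 gives k ≡ 8 (mod 11).

The biconditional holds.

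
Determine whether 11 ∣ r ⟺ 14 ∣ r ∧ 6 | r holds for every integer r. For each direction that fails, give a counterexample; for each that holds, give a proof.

Neither implication holds.

[⇒] This fails: take r = 11. Certainly 11 ∣ 11, but 14 ∤ 11.

[⇐] This fails: take r = 42. Both 14 ∣ 42 and 6 ∣ 42, yet 42 is not a multiple of 11 (since 42 = 3·11 + 9), so 11 ∤ 42.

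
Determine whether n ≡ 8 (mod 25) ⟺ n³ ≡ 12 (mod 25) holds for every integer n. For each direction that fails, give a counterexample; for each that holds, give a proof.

(⟹) Suppose n ≡ 8 (mod 25). Write n = 25j + 8. Then (25j + 8)³ = 15625j³ + 15000j² + 4800j + 512 = 25(625j³ + 600j² + 192j + 20) + 12, so n³ ≡ 12 (mod 25).

(⟸) Conversely, suppose n³ ≡ 12 (mod 25). The only residue r in {0, …, 24} with r³ ≡ 12 (mod 25) is r = 8, so n ≡ 8 (mod 25).

Both directions hold.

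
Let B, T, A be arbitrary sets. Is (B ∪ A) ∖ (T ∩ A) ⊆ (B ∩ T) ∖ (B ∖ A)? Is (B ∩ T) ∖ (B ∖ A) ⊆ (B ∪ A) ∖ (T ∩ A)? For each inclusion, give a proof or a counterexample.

(⊆) This inclusion fails. Take B = {1}, T = ∅, A = ∅; then 1 ∈ (B ∪ A) ∖ (T ∩ A) but 1 ∉ (B ∩ T) ∖ (B ∖ A).

(⊇) This inclusion fails. Take B = {1}, T = {1}, A = {1}; then 1 ∈ (B ∩ T) ∖ (B ∖ A) but 1 ∉ (B ∪ A) ∖ (T ∩ A).

(⊆) fails and (⊇) fails.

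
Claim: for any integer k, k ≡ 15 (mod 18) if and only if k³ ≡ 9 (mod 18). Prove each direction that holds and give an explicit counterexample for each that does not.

(⟹) Suppose k ≡ 15 (mod 18). Write k = 18j + 15. Then (18j + 15)³ = 5832j³ + 14580j² + 12150j + 3375 = 18(324j³ + 810j² + 675j + 187) + 9, so k³ ≡ 9 (mod 18).

(⟸) This fails: take k = 3. Then 3³ = 27 ≡ 9 (mod 18), yet 3 ≡ 3 (mod 18), not 15.

(⇒) holds; (⇐) fails.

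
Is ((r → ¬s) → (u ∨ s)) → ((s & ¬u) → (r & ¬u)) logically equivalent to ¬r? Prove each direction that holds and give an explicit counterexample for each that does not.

Both directions fail.

[⇒] This fails. Under s = F, r = T, u = F, the left side is true but the right side is false.

[⇐] This fails. Under s = T, r = F, u = F, the left side is false but the right side is true.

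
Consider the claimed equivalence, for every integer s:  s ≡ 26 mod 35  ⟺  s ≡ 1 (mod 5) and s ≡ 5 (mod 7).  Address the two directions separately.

The biconditional holds.

[⇐] If s ≡ 1 (mod 5) and s ≡ 5 (mod 7), then by the Chinese remainder theorem s ≡ 26 (mod 35). This is exactly s ≡ 26 (mod 35).

[⇒] Suppose s ≡ 26 (mod 35); write s = 35j + 26. Since 5 ∣ 35, reducing mod 5 gives s ≡ 26 ≡ 1 (mod 5); since 7 ∣ 35, reducing mod 7 gives s ≡ 26 ≡ 5 (mod 7).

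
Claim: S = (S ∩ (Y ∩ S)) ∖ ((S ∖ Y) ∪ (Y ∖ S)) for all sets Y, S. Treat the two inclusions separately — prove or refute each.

The sets are not equal: only the reverse inclusion holds.

(⟹) This inclusion fails. Take Y = ∅, S = {1}; then 1 ∈ S but 1 ∉ (S ∩ (Y ∩ S)) ∖ ((S ∖ Y) ∪ (Y ∖ S)).

(⟸) Let x ∈ (S ∩ (Y ∩ S)) ∖ ((S ∖ Y) ∪ (Y ∖ S)). Then x ∈ Y ∩ S, from which x ∈ S.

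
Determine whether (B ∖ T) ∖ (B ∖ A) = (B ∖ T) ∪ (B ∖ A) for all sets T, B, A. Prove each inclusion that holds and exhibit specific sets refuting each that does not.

(⟹) Let x ∈ (B ∖ T) ∖ (B ∖ A). Then x ∈ B ∩ A and x ∉ T, from which x ∈ (B ∖ T) ∪ (B ∖ A).

(⟸) This inclusion fails. Take T = ∅, B = {1}, A = ∅; then 1 ∈ (B ∖ T) ∪ (B ∖ A) but 1 ∉ (B ∖ T) ∖ (B ∖ A).

The sets are not equal: only the forward inclusion holds.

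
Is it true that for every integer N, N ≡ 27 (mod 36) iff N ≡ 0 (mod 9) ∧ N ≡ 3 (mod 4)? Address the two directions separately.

The biconditional holds.

(→) Suppose N ≡ 27 (mod 36); write N = 36j + 27. Since 9 ∣ 36, reducing mod 9 gives N ≡ 27 ≡ 0 (mod 9); since 4 ∣ 36, reducing mod 4 gives N ≡ 27 ≡ 3 (mod 4).

(←) Conversely, if N ≡ 0 (mod 9) and N ≡ 3 (mod 4), then by the Chinese remainder theorem N ≡ 27 (mod 36). This is exactly N ≡ 27 (mod 36).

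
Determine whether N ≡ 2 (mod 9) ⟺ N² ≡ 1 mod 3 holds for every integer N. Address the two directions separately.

(⇒) Suppose N ≡ 2 (mod 9). Then N² ≡ 2² = 4 (mod 9), and since 3 ∣ 9, also N² ≡ 1 (mod 3).

(⇐) This fails: take N = 1. Then 1² = 1 ≡ 1 (mod 3), yet 1 ≡ 1 (mod 9), not 2.

The forward direction holds; the converse fails.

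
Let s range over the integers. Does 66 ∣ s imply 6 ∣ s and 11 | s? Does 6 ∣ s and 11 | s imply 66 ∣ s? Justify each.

The biconditional holds.

Forward direction. If 66 ∣ s, write s = 66q. Since 66 = 11·6, s = 6·(11q), so 6 ∣ s; and since 66 = 6·11, s = 11·(6q), so 11 ∣ s.

Converse. Suppose 6 ∣ s and 11 ∣ s. Any common multiple of 6 and 11 is a multiple of their lcm; here gcd(6, 11) = 1, so lcm(6, 11) = 6·11 = 66, so 66 ∣ s.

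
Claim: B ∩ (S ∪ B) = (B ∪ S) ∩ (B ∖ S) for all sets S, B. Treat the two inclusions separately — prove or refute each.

Forward inclusion. This inclusion fails. Take S = {1}, B = {1}; then 1 ∈ B ∩ (S ∪ B) but 1 ∉ (B ∪ S) ∩ (B ∖ S).

Reverse inclusion. Let x ∈ (B ∪ S) ∩ (B ∖ S). Then x ∈ B and x ∉ S, from which x ∈ B ∩ (S ∪ B).

Only the reverse inclusion holds.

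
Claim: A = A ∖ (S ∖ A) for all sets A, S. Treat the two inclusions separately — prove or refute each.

Both inclusions hold.

Reverse inclusion. Let x ∈ A ∖ (S ∖ A). Then either x ∈ A and x ∉ S; or x ∈ A ∩ S. In each case x ∈ A, so A ∖ (S ∖ A) ⊆ A.

Forward inclusion. Let x ∈ A. Then either x ∈ A and x ∉ S; or x ∈ A ∩ S. In each case x ∈ A ∖ (S ∖ A), so A ⊆ A ∖ (S ∖ A).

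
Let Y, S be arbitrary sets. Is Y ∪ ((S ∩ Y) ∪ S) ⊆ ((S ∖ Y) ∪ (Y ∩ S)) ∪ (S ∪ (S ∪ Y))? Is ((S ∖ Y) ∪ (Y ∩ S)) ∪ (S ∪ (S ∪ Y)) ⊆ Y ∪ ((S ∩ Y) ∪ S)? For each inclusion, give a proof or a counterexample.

Both inclusions hold; the sets are equal.

(⟹) Let x ∈ Y ∪ ((S ∩ Y) ∪ S). Then either x ∈ Y and x ∉ S; or x ∈ S and x ∉ Y; or x ∈ Y ∩ S. In each case x ∈ ((S ∖ Y) ∪ (Y ∩ S)) ∪ (S ∪ (S ∪ Y)), so Y ∪ ((S ∩ Y) ∪ S) ⊆ ((S ∖ Y) ∪ (Y ∩ S)) ∪ (S ∪ (S ∪ Y)).

(⟸) Let x ∈ ((S ∖ Y) ∪ (Y ∩ S)) ∪ (S ∪ (S ∪ Y)). Then either x ∈ Y and x ∉ S; or x ∈ S and x ∉ Y; or x ∈ Y ∩ S. In each case x ∈ Y ∪ ((S ∩ Y) ∪ S), so ((S ∖ Y) ∪ (Y ∩ S)) ∪ (S ∪ (S ∪ Y)) ⊆ Y ∪ ((S ∩ Y) ∪ S).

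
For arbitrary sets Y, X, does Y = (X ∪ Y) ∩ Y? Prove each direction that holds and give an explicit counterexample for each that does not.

(⟹) Let x ∈ Y. Then either x ∈ Y and x ∉ X; or x ∈ Y ∩ X. In each case x ∈ (X ∪ Y) ∩ Y, so Y ⊆ (X ∪ Y) ∩ Y.

(⟸) Let x ∈ (X ∪ Y) ∩ Y. Then either x ∈ Y and x ∉ X; or x ∈ Y ∩ X. In each case x ∈ Y, so (X ∪ Y) ∩ Y ⊆ Y.

The two sets are equal.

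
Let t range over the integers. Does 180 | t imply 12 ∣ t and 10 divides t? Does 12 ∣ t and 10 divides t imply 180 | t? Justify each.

Forward direction. If 180 ∣ t, write t = 180q. Since 180 = 15·12, t = 12·(15q), so 12 ∣ t; and since 180 = 18·10, t = 10·(18q), so 10 ∣ t.

Converse. This fails: take t = 60. Both 12 ∣ 60 and 10 ∣ 60, yet 60 is not a multiple of 180 (since 60 = 0·180 + 60), so 180 ∤ 60.

Only the forward direction holds.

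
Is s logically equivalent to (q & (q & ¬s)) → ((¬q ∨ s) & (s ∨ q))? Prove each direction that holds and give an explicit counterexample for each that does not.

(⇐) This fails. Under q = F, s = F, the left side is false but the right side is true.

(⇒) Assume the antecedent. If q is true, the antecedent forces (q = T, s = T), and the consequent holds there. If q is false, the consequent reduces to true regardless of the other variables. Either way the consequent holds.

Not equivalent: only (⇒) holds.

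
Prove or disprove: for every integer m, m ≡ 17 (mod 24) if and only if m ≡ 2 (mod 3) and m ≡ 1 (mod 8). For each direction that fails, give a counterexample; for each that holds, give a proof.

Both implications hold.

(←) If m ≡ 2 (mod 3) and m ≡ 1 (mod 8), then by the Chinese remainder theorem m ≡ 17 (mod 24). This is exactly m ≡ 17 (mod 24).

(→) Suppose m ≡ 17 (mod 24); write m = 24j + 17. Since 3 ∣ 24, reducing mod 3 gives m ≡ 17 ≡ 2 (mod 3); since 8 ∣ 24, reducing mod 8 gives m ≡ 17 ≡ 1 (mod 8).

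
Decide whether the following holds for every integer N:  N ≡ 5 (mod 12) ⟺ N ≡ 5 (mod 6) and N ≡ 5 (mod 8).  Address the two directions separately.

(⟹) This fails: N = 17 gives 17 ≡ 5 (mod 12) but 17 ≡ 1 (mod 8), so the conjunction on the right does not hold.

(⟸) Conversely, if N ≡ 5 (mod 6) and N ≡ 5 (mod 8), then by the Chinese remainder theorem N ≡ 5 (mod 24). Since 5 ≡ 5 (mod 12) and 12 ∣ 24, we get N ≡ 5 (mod 12).

Only the reverse direction holds.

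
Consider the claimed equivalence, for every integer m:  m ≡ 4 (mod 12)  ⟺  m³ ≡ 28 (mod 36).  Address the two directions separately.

Forward direction. Suppose m ≡ 4 (mod 12). Working modulo 36, m ∈ {4, 16, 28}; for each such r, r³ ≡ 28 (mod 36).

Converse. This fails: take m = 10. Then 10³ = 1000 ≡ 28 (mod 36), yet 10 ≡ 10 (mod 12), not 4.

Only the forward direction holds.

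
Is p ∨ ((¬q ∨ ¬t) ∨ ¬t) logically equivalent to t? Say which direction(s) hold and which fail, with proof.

(⟹) This fails. Under p = F, t = F, q = F, the left side is true but the right side is false.

(⟸) This fails. Under p = F, t = T, q = T, the left side is false but the right side is true.

Neither implication holds.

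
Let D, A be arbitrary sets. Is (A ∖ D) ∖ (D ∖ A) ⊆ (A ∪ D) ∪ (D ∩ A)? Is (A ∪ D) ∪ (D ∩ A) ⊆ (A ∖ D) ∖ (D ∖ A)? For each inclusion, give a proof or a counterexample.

(⊆) Let x ∈ (A ∖ D) ∖ (D ∖ A). Then x ∈ A and x ∉ D, from which x ∈ (A ∪ D) ∪ (D ∩ A).

(⊇) This inclusion fails. Take D = {1}, A = ∅; then 1 ∈ (A ∪ D) ∪ (D ∩ A) but 1 ∉ (A ∖ D) ∖ (D ∖ A).

(⊆) holds; (⊇) fails.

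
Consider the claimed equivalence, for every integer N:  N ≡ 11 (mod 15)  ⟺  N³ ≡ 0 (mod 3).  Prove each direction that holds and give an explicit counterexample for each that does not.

[⇒] This fails: take N = 11. Then 11 ≡ 11 (mod 15), but 11³ = 1331 ≡ 2 (mod 3), not 0.

[⇐] This fails: take N = 0. Then 0³ = 0 ≡ 0 (mod 3), yet 0 ≡ 0 (mod 15), not 11.

Neither direction holds.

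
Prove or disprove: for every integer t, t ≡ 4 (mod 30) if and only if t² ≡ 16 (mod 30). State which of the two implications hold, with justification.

(⇒) holds; (⇐) fails.

(⟹) Suppose t ≡ 4 (mod 30). Write t = 30j + 4. Then (30j + 4)² = 900j² + 240j + 16 = 30(30j² + 8j) + 16, so t² ≡ 16 (mod 30).

(⟸) This fails: take t = 14. Then 14² = 196 ≡ 16 (mod 30), yet 14 ≡ 14 (mod 30), not 4.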